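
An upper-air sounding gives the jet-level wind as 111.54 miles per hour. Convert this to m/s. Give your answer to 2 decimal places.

1 mph = 0.44704 m/s, so 111.54 × 0.44704 = 49.86 m/s.

49.86 m/s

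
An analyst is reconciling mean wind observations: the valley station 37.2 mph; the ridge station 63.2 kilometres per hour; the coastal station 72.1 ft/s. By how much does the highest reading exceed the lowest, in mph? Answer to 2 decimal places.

11.96 mph

the ridge station: 63.2 km/h = 39.2707 mph.
the coastal station: 72.1 ft/s = 49.1591 mph.
Spread: 49.1591 − 37.2000 = 11.96 mph.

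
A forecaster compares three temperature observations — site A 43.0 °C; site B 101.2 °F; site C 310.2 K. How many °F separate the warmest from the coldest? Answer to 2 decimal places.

site B: 101.2 °F = 38.444 °C.
site C: 310.2 K = 37.050 °C.
Spread: 43.000 − 37.050 = 5.950 °C = 10.71 °F.

10.71 °F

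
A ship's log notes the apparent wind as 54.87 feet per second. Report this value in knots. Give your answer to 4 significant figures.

1 ft/s = 0.592484 kt, so 54.87 × 0.592484 = 32.51 kt.

32.51 kt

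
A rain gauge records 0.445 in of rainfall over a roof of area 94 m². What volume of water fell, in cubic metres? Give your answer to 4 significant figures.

1.062 cubic metres

Depth: 0.445 in × 25.4 = 11.303 mm.
1 mm over 1 m² is 1 L, so volume = 11.303 × 94 = 1062.482 L = 1.062 m³.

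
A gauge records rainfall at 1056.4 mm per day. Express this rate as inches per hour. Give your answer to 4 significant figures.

1.733 in/hour

1056.4 mm/day × 0.0393701 in/mm × 0.0416667 day/hour = 1.733 in/hour.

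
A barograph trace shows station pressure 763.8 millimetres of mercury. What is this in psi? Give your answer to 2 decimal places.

14.77 psi

1 mmHg = 0.0193368 psi, so 763.8 × 0.0193368 = 14.77 psi.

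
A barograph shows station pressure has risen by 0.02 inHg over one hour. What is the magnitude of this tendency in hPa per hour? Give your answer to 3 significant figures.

0.02 inHg / 1 h × 33.8639 hPa/inHg = 0.677 hPa/h.

0.677 hPa per hour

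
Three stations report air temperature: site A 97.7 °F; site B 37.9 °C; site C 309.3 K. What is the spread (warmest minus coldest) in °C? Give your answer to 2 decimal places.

1.75 °C

site A: 97.7 °F = 36.500 °C.
site C: 309.3 K = 36.150 °C.
Spread: 37.900 − 36.150 = 1.750 °C.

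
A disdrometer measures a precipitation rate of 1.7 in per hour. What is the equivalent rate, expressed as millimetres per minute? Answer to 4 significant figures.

0.7197 mm/minute

1.7 in/hour × 25.4 mm/in × 0.0166667 hour/minute = 0.7197 mm/minute.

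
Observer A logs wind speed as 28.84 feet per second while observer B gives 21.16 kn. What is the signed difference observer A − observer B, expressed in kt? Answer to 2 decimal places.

-4.07 kt

observer A: 28.84 ft/s = 17.0872 kt.
Difference: 17.0872 − 21.1600 = -4.07 kt.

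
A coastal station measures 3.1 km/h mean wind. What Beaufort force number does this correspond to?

Beaufort force 1

3.1 km/h = 0.9 m/s, which is Beaufort 1 (light air, 0.3–1.5 m/s).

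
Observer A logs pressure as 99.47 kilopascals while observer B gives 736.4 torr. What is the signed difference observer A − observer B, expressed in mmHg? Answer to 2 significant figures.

observer A: 99.47 kPa = 746.086 mmHg.
Difference: 746.086 − 736.400 = 9.7 mmHg.

9.7 mmHg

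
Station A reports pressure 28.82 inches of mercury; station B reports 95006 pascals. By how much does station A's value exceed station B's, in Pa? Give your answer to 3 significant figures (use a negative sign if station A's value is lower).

2590 Pa

station A: 28.82 inHg = 97595.73 Pa.
Difference: 97595.73 − 95006.00 = 2590 Pa.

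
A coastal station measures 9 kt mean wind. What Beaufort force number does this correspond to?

Beaufort force 3

9 kt lies in the Beaufort 3 band (gentle breeze, 7–10 kt).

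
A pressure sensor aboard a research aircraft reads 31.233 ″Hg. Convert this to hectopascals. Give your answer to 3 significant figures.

1060 hPa

1 inHg = 33.8639 hPa, so 31.233 × 33.8639 = 1060 hPa.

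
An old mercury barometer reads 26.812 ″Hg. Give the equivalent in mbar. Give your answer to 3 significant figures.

1 inHg = 33.8639 mb, so 26.812 × 33.8639 = 908 mb.

908 mb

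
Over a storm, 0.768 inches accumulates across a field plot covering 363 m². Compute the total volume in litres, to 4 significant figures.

Depth: 0.768 in × 25.4 = 19.5072 mm.
1 mm over 1 m² is 1 L, so volume = 19.5072 × 363 = 7081.1136 L ≈ 7081 L.

7081 litres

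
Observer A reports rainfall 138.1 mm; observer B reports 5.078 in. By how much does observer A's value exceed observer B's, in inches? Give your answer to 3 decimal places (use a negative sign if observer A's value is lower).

observer A: 138.1 mm = 5.43701 in.
Difference: 5.43701 − 5.07800 = 0.359 in.

0.359 in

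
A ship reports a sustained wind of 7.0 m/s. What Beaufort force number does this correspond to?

Beaufort force 4

7.0 m/s lies in the Beaufort 4 band (moderate breeze, 5.5–7.9 m/s).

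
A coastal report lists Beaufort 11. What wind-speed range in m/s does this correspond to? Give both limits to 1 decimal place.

28.5 to 32.6 m/s

Beaufort 11 (violent storm) spans 28.5–32.6 m/s.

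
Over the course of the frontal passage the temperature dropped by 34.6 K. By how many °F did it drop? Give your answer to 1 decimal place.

A change of 1 °C equals a change of 1.8 °F: Δ°F = 34.6 × 1.8 = 62.3 °F.

62.3 °F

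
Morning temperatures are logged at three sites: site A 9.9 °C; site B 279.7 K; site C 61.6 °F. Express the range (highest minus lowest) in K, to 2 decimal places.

site B: 279.7 K = 6.550 °C.
site C: 61.6 °F = 16.444 °C.
Spread: 16.444 − 6.550 = 9.894 °C.

9.89 K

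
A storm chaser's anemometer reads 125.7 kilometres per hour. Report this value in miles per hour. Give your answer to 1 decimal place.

1 km/h = 0.621371 mph, so 125.7 × 0.621371 = 78.1 mph.

78.1 mph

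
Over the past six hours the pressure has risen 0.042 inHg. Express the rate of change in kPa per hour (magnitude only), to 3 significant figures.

0.042 inHg / 6 h × 3.38639 kPa/inHg = 0.0237 kPa/h.

0.0237 kPa per hour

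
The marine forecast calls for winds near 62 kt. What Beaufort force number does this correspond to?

62 kt lies in the Beaufort 11 band (violent storm, 56–63 kt).

Beaufort force 11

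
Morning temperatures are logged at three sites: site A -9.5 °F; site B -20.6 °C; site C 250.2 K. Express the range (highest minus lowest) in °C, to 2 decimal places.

2.46 °C

site A: -9.5 °F = -23.056 °C.
site C: 250.2 K = -22.950 °C.
Spread: (-20.600) − (-23.056) = 2.456 °C.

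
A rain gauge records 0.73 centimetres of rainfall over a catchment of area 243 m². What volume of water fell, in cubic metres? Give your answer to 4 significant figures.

1.774 cubic metres

Depth: 0.73 cm × 10 = 7.3 mm.
1 mm over 1 m² is 1 L, so volume = 7.3 × 243 = 1773.9 L = 1.774 m³.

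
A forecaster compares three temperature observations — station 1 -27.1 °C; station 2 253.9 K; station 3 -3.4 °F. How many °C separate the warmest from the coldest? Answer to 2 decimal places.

station 2: 253.9 K = -19.250 °C.
station 3: -3.4 °F = -19.667 °C.
Spread: (-19.250) − (-27.100) = 7.850 °C.

7.85 °C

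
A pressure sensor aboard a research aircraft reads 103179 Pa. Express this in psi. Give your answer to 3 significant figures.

15.0 psi

1 Pa = 0.000145038 psi, so 103179 × 0.000145038 = 15.0 psi.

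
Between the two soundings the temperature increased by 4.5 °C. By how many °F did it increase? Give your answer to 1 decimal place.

For a temperature change the 32° offset cancels: Δ°F = 4.5 × 1.8 = 8.1 °F.

8.1 °F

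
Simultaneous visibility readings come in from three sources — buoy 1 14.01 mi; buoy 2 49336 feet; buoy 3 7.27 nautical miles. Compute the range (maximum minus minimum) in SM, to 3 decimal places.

5.644 SM

buoy 2: 49336 ft = 9.34394 SM.
buoy 3: 7.27 nmi = 8.36617 SM.
Spread: 14.01000 − 8.36617 = 5.644 SM.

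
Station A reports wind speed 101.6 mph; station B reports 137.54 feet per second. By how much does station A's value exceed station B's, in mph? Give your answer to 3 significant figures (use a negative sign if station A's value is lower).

7.82 mph

station B: 137.54 ft/s = 93.7773 mph.
Difference: 101.6000 − 93.7773 = 7.82 mph.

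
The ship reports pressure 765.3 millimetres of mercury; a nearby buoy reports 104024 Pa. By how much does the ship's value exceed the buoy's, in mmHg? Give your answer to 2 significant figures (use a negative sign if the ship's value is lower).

-15 mmHg

the buoy: 104024 Pa = 780.24 mmHg.
Difference: 765.30 − 780.24 = -15 mmHg.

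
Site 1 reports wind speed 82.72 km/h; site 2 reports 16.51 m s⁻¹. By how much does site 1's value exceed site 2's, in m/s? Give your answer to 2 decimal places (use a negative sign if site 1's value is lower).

6.47 m/s

site 1: 82.72 km/h = 22.9778 m/s.
Difference: 22.9778 − 16.5100 = 6.47 m/s.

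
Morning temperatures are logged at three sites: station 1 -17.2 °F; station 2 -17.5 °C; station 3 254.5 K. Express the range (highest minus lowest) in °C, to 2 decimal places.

9.83 °C

station 1: -17.2 °F = -27.333 °C.
station 3: 254.5 K = -18.650 °C.
Spread: (-17.500) − (-27.333) = 9.833 °C.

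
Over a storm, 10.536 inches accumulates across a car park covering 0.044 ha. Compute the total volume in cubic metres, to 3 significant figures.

118 cubic metres

Depth: 10.536 in × 25.4 = 267.6144 mm.
Area: 0.044 ha = 440 m².
1 mm over 1 m² is 1 L, so volume = 267.6144 × 440 = 117750.34 L = 118 m³.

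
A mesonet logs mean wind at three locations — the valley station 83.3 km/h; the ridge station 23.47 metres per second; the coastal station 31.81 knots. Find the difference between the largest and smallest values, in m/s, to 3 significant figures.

7.11 m/s

the valley station: 83.3 km/h = 23.1389 m/s.
the coastal station: 31.81 kt = 16.3645 m/s.
Spread: 23.4700 − 16.3645 = 7.11 m/s.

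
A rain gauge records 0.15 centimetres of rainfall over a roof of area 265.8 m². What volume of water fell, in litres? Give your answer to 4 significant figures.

Depth: 0.15 cm × 10 = 1.5 mm.
1 mm over 1 m² is 1 L, so volume = 1.5 × 265.8 = 398.7 L.

398.7 litres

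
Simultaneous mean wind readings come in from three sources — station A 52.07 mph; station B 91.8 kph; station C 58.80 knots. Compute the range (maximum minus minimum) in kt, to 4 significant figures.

station A: 52.07 mph = 45.2476 kt.
station B: 91.8 km/h = 49.5680 kt.
Spread: 58.8000 − 45.2476 = 13.55 kt.

13.55 kt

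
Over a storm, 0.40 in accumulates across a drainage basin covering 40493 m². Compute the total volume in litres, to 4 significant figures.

411400 litres

Depth: 0.40 in × 25.4 = 10.16 mm.
1 mm over 1 m² is 1 L, so volume = 10.16 × 40493 = 411408.88 L ≈ 411400 L.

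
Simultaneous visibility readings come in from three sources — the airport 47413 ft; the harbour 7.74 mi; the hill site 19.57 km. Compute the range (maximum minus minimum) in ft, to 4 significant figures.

23340 ft

the harbour: 7.74 SM = 40867.20 ft.
the hill site: 19.57 km = 64206.04 ft.
Spread: 64206.04 − 40867.20 = 23340 ft.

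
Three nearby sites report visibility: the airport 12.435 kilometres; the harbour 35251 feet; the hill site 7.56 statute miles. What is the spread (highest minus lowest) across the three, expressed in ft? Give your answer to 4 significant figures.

the airport: 12.435 km = 40797.24 ft.
the hill site: 7.56 SM = 39916.80 ft.
Spread: 40797.24 − 35251.00 = 5546 ft.

5546 ft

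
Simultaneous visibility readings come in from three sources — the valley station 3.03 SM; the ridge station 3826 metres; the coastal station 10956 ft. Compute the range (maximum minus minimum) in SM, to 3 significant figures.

0.955 SM

the ridge station: 3826 m = 2.37737 SM.
the coastal station: 10956 ft = 2.07500 SM.
Spread: 3.03000 − 2.07500 = 0.955 SM.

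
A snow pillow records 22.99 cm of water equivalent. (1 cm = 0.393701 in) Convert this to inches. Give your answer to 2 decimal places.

1 cm = 0.393701 in, so 22.99 × 0.393701 = 9.05 in.

9.05 in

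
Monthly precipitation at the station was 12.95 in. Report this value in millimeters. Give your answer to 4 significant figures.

1 in = 25.4 mm, so 12.95 × 25.4 = 328.9 mm.

328.9 mm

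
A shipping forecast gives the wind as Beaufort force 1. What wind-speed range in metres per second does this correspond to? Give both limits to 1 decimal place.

0.3 to 1.5 m/s

Beaufort 1 (light air) spans 0.3–1.5 m/s.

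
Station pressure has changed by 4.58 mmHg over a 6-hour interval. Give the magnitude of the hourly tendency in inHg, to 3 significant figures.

4.58 mmHg / 6 h × 0.0393701 inHg/mmHg = 0.0301 inHg/h.

0.0301 inHg per hour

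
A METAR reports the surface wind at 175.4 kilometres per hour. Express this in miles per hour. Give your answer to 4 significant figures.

1 km/h = 0.621371 mph, so 175.4 × 0.621371 = 109.0 mph.

109.0 mph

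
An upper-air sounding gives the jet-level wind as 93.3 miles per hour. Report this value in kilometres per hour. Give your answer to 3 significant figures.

150 km/h

1 mph = 1.60934 km/h, so 93.3 × 1.60934 = 150 km/h.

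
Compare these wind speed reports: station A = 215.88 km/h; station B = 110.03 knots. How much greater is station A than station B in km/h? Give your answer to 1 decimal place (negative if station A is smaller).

12.1 km/h

station B: 110.03 kt = 203.776 km/h.
Difference: 215.880 − 203.776 = 12.1 km/h.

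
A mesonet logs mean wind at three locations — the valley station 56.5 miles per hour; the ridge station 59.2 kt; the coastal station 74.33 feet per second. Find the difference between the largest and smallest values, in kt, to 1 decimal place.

15.2 kt

the valley station: 56.5 mph = 49.097 kt.
the coastal station: 74.33 ft/s = 44.039 kt.
Spread: 59.200 − 44.039 = 15.2 kt.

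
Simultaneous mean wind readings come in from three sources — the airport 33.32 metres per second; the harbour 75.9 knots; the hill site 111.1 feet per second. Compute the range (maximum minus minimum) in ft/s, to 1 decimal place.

18.8 ft/s

the airport: 33.32 m/s = 109.318 ft/s.
the harbour: 75.9 kt = 128.105 ft/s.
Spread: 128.105 − 109.318 = 18.8 ft/s.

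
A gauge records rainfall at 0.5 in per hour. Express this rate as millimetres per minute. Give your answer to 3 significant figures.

0.212 mm/minute

0.5 in/hour × 25.4 mm/in × 0.0166667 hour/minute = 0.212 mm/minute.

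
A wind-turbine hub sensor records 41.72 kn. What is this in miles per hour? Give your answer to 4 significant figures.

1 kt = 1.15078 mph, so 41.72 × 1.15078 = 48.01 mph.

48.01 mph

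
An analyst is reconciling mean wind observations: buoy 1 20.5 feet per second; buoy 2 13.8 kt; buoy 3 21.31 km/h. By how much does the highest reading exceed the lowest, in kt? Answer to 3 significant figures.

2.29 kt

buoy 1: 20.5 ft/s = 12.1459 kt.
buoy 3: 21.31 km/h = 11.5065 kt.
Spread: 13.8000 − 11.5065 = 2.29 kt.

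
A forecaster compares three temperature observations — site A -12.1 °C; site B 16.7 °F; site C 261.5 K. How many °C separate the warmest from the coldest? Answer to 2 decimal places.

site B: 16.7 °F = -8.500 °C.
site C: 261.5 K = -11.650 °C.
Spread: (-8.500) − (-12.100) = 3.600 °C.

3.60 °C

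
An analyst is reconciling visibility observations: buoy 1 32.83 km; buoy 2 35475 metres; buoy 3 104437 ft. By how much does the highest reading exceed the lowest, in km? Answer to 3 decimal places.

buoy 2: 35475 m = 35.47500 km.
buoy 3: 104437 ft = 31.83240 km.
Spread: 35.47500 − 31.83240 = 3.643 km.

3.643 km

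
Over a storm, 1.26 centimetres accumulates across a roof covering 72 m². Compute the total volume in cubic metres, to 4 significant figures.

Depth: 1.26 cm × 10 = 12.6 mm.
1 mm over 1 m² is 1 L, so volume = 12.6 × 72 = 907.2 L = 0.9072 m³.

0.9072 cubic metres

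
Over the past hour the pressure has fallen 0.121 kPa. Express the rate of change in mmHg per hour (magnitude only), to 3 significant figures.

0.908 mmHg per hour

0.121 kPa / 1 h × 7.50062 mmHg/kPa = 0.908 mmHg/h.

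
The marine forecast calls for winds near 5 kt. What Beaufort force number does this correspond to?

Beaufort force 2

5 kt lies in the Beaufort 2 band (light breeze, 4–6 kt).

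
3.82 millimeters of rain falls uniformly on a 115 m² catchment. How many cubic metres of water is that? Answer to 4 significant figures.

0.4393 cubic metres

1 mm over 1 m² is 1 L, so volume = 3.82 × 115 = 439.3 L = 0.4393 m³.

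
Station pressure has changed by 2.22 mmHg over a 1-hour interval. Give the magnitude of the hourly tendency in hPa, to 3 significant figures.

2.96 hPa per hour

2.22 mmHg / 1 h × 1.33322 hPa/mmHg = 2.96 hPa/h.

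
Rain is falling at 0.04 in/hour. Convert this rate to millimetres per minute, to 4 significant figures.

0.04 in/hour × 25.4 mm/in × 0.0166667 hour/minute = 0.01693 mm/minute.

0.01693 mm/minute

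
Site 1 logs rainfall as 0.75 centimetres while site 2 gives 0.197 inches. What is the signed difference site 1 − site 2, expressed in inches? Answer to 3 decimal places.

0.098 in

site 1: 0.75 cm = 0.29528 in.
Difference: 0.29528 − 0.19700 = 0.098 in.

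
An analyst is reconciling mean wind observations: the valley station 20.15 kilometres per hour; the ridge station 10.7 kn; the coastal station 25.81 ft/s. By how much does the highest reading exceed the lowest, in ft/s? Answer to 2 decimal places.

7.75 ft/s

the valley station: 20.15 km/h = 18.3636 ft/s.
the ridge station: 10.7 kt = 18.0596 ft/s.
Spread: 25.8100 − 18.0596 = 7.75 ft/s.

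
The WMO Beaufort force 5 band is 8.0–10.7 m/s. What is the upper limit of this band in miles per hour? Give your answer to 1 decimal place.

23.9 mph

8.0–10.7 m/s × 2.237 = 17.9–23.9 mph.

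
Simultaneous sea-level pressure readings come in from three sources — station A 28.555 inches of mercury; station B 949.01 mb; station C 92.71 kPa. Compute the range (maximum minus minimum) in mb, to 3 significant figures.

39.9 mb

station A: 28.555 inHg = 966.983 mb.
station C: 92.71 kPa = 927.100 mb.
Spread: 966.983 − 927.100 = 39.9 mb.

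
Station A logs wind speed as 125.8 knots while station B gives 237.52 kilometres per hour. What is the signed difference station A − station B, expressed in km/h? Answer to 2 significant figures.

station A: 125.8 kt = 232.982 km/h.
Difference: 232.982 − 237.520 = -4.5 km/h.

-4.5 km/h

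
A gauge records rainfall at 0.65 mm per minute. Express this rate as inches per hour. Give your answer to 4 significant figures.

0.65 mm/minute × 0.0393701 in/mm × 60 minute/hour = 1.535 in/hour.

1.535 in/hour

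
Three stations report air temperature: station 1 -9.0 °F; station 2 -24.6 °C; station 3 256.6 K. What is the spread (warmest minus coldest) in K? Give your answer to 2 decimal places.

station 1: -9.0 °F = -22.778 °C.
station 3: 256.6 K = -16.550 °C.
Spread: (-16.550) − (-24.600) = 8.050 °C.

8.05 K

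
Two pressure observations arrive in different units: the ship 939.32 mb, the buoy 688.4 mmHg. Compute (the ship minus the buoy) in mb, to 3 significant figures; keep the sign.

the buoy: 688.4 mmHg = 917.791 mb.
Difference: 939.320 − 917.791 = 21.5 mb.

21.5 mb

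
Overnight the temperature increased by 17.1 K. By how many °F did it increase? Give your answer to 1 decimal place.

For a temperature change the 32° offset cancels: Δ°F = 17.1 × 1.8 = 30.8 °F.

30.8 °F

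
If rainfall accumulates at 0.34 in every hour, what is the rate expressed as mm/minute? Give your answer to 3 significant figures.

0.144 mm/minute

0.34 in/hour × 25.4 mm/in × 0.0166667 hour/minute = 0.144 mm/minute.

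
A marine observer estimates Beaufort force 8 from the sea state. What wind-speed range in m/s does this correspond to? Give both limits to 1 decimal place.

Beaufort 8 (gale) spans 17.2–20.7 m/s.

17.2 to 20.7 m/s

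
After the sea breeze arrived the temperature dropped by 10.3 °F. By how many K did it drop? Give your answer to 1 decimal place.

Converting a difference, only the 9/5 scale factor applies: ΔK = 10.3 × 0.5556 = 5.7 K.

5.7 K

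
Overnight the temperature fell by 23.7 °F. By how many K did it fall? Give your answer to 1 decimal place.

For a temperature change the 32° offset cancels: ΔK = 23.7 × 0.5556 = 13.2 K.

13.2 K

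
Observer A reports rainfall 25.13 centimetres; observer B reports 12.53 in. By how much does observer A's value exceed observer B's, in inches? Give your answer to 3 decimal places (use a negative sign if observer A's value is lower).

observer A: 25.13 cm = 9.89370 in.
Difference: 9.89370 − 12.53000 = -2.636 in.

-2.636 in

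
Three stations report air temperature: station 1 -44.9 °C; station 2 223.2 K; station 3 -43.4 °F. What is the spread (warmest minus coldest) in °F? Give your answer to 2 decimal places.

14.51 °F

station 2: 223.2 K = -49.950 °C.
station 3: -43.4 °F = -41.889 °C.
Spread: (-41.889) − (-49.950) = 8.061 °C = 14.51 °F.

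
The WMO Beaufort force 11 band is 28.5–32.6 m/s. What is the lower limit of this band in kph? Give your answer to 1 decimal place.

28.5–32.6 m/s × 3.6 = 102.6–117.4 km/h.

102.6 km/h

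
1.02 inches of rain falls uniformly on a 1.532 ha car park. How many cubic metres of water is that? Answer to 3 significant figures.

397 cubic metres

Depth: 1.02 in × 25.4 = 25.908 mm.
Area: 1.532 ha = 15320 m².
1 mm over 1 m² is 1 L, so volume = 25.908 × 15320 = 396910.56 L = 397 m³.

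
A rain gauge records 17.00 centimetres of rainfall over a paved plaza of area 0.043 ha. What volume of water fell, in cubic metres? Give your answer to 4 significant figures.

73.10 cubic metres

Depth: 17.00 cm × 10 = 170 mm.
Area: 0.043 ha = 430 m².
1 mm over 1 m² is 1 L, so volume = 170 × 430 = 73100 L = 73.10 m³.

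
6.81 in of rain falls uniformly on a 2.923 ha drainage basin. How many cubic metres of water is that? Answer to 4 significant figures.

5056 cubic metres

Depth: 6.81 in × 25.4 = 172.974 mm.
Area: 2.923 ha = 29230 m².
1 mm over 1 m² is 1 L, so volume = 172.974 × 29230 = 5056030 L = 5056 m³.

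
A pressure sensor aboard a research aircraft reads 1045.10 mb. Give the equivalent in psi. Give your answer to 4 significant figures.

15.16 psi

1 mb = 0.0145038 psi, so 1045.10 × 0.0145038 = 15.16 psi.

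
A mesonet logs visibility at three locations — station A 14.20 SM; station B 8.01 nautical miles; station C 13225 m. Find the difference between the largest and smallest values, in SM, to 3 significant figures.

station B: 8.01 nmi = 9.2177 SM.
station C: 13225 m = 8.2176 SM.
Spread: 14.2000 − 8.2176 = 5.98 SM.

5.98 SM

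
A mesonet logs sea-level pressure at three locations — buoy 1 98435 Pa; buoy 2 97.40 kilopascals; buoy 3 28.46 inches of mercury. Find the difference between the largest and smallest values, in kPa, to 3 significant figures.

buoy 1: 98435 Pa = 98.4350 kPa.
buoy 3: 28.46 inHg = 96.3766 kPa.
Spread: 98.4350 − 96.3766 = 2.06 kPa.

2.06 kPa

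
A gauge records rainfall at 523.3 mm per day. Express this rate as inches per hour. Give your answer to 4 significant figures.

0.8584 in/hour

523.3 mm/day × 0.0393701 in/mm × 0.0416667 day/hour = 0.8584 in/hour.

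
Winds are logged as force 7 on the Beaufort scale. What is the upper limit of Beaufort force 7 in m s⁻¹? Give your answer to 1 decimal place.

17.1 m/s

Beaufort 7 (near gale) spans 13.9–17.1 m/s.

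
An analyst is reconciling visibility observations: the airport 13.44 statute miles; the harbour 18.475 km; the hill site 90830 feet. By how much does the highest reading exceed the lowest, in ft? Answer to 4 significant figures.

the airport: 13.44 SM = 70963.20 ft.
the harbour: 18.475 km = 60613.52 ft.
Spread: 90830.00 − 60613.52 = 30220 ft.

30220 ft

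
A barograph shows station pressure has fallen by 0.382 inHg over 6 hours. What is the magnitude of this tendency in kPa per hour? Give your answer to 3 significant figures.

0.382 inHg / 6 h × 3.38639 kPa/inHg = 0.216 kPa/h.

0.216 kPa per hour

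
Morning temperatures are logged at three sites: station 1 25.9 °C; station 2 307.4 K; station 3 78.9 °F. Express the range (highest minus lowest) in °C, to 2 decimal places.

station 2: 307.4 K = 34.250 °C.
station 3: 78.9 °F = 26.056 °C.
Spread: 34.250 − 25.900 = 8.350 °C.

8.35 °C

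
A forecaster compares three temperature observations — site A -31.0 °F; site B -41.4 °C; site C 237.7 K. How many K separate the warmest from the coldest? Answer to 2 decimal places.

site A: -31.0 °F = -35.000 °C.
site C: 237.7 K = -35.450 °C.
Spread: (-35.000) − (-41.400) = 6.400 °C.

6.40 K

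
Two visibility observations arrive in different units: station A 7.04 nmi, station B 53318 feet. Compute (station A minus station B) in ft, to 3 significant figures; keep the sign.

station A: 7.04 nmi = 42775.85 ft.
Difference: 42775.85 − 53318.00 = -10500 ft.

-10500 ft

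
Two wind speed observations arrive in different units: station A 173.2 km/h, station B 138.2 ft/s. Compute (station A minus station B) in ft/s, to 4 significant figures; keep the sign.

19.64 ft/s

station A: 173.2 km/h = 157.8449 ft/s.
Difference: 157.8449 − 138.2000 = 19.64 ft/s.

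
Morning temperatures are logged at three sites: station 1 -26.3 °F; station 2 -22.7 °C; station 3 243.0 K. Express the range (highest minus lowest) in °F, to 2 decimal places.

17.44 °F

station 1: -26.3 °F = -32.389 °C.
station 3: 243.0 K = -30.150 °C.
Spread: (-22.700) − (-32.389) = 9.689 °C = 17.44 °F.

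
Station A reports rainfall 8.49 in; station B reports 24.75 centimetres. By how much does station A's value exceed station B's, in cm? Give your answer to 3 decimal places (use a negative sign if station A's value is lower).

station A: 8.49 in = 21.56460 cm.
Difference: 21.56460 − 24.75000 = -3.185 cm.

-3.185 cm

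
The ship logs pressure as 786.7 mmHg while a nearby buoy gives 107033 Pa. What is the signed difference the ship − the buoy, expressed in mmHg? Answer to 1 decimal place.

the buoy: 107033 Pa = 802.813 mmHg.
Difference: 786.700 − 802.813 = -16.1 mmHg.

-16.1 mmHg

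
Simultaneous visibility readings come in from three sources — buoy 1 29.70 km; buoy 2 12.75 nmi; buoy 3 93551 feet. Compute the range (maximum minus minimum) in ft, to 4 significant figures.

buoy 1: 29.70 km = 97440.94 ft.
buoy 2: 12.75 nmi = 77470.47 ft.
Spread: 97440.94 − 77470.47 = 19970 ft.

19970 ft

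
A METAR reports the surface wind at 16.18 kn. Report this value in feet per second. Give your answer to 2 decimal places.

27.31 ft/s

1 kt = 1.68781 ft/s, so 16.18 × 1.68781 = 27.31 ft/s.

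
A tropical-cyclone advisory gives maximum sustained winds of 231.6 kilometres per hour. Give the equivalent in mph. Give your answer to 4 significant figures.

143.9 mph

1 km/h = 0.621371 mph, so 231.6 × 0.621371 = 143.9 mph.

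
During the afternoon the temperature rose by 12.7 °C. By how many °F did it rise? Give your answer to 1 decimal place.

For a temperature change the 32° offset cancels: Δ°F = 12.7 × 1.8 = 22.9 °F.

22.9 °F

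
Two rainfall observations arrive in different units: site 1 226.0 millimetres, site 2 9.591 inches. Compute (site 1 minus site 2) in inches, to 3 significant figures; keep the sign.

-0.693 in

site 1: 226.0 mm = 8.89764 in.
Difference: 8.89764 − 9.59100 = -0.693 in.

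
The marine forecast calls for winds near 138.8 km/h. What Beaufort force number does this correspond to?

Beaufort force 12

138.8 km/h = 38.6 m/s, which is Beaufort 12 (hurricane force, ≥32.7 m/s).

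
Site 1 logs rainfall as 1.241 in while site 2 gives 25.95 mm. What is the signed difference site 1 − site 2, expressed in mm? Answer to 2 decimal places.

site 1: 1.241 in = 31.5214 mm.
Difference: 31.5214 − 25.9500 = 5.57 mm.

5.57 mm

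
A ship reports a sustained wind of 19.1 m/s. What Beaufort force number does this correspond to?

Beaufort force 8

19.1 m/s lies in the Beaufort 8 band (gale, 17.2–20.7 m/s).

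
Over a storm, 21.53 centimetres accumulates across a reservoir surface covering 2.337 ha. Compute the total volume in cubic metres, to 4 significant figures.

Depth: 21.53 cm × 10 = 215.3 mm.
Area: 2.337 ha = 23370 m².
1 mm over 1 m² is 1 L, so volume = 215.3 × 23370 = 5031561 L = 5032 m³.

5032 cubic metres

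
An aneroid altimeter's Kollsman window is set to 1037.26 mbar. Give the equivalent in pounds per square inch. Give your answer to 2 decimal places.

1 mb = 0.0145038 psi, so 1037.26 × 0.0145038 = 15.04 psi.

15.04 psi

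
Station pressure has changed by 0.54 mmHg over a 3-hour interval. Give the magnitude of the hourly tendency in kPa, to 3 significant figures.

0.54 mmHg / 3 h × 0.133322 kPa/mmHg = 0.0240 kPa/h.

0.0240 kPa per hour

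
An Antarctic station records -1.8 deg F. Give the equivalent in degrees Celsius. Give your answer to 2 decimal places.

-18.78 °C

°C = (°F − 32) × 5/9 = (-1.8 − 32) / 1.8 = -18.78 °C.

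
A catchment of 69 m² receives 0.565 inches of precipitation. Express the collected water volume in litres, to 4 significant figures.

Depth: 0.565 in × 25.4 = 14.351 mm.
1 mm over 1 m² is 1 L, so volume = 14.351 × 69 = 990.219 L ≈ 990.2 L.

990.2 litres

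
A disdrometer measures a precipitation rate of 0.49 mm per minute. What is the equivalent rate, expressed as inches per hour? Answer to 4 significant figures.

0.49 mm/minute × 0.0393701 in/mm × 60 minute/hour = 1.157 in/hour.

1.157 in/hour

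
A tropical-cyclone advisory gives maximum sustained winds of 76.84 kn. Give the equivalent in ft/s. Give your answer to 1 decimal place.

1 kt = 1.68781 ft/s, so 76.84 × 1.68781 = 129.7 ft/s.

129.7 ft/s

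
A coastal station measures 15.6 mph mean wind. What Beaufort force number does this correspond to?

15.6 mph = 7.0 m/s, which is Beaufort 4 (moderate breeze, 5.5–7.9 m/s).

Beaufort force 4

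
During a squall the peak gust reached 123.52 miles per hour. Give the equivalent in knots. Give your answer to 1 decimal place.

1 mph = 0.868976 kt, so 123.52 × 0.868976 = 107.3 kt.

107.3 kt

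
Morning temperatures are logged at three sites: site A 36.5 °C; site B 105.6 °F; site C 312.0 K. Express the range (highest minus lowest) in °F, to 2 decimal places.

site B: 105.6 °F = 40.889 °C.
site C: 312.0 K = 38.850 °C.
Spread: 40.889 − 36.500 = 4.389 °C = 7.90 °F.

7.90 °F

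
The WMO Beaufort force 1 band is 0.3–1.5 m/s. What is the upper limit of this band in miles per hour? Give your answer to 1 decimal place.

0.3–1.5 m/s × 2.237 = 0.7–3.4 mph.

3.4 mph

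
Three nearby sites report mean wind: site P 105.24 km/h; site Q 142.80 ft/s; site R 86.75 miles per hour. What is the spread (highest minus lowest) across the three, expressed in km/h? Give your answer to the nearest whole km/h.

51 km/h

site Q: 142.80 ft/s = 156.69 km/h.
site R: 86.75 mph = 139.61 km/h.
Spread: 156.69 − 105.24 = 51 km/h.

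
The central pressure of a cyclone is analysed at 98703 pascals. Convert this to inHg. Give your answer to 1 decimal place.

29.1 inHg

1 Pa = 0.0002953 inHg, so 98703 × 0.0002953 = 29.1 inHg.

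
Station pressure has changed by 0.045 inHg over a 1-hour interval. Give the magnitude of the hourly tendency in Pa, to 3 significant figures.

0.045 inHg / 1 h × 3386.39 Pa/inHg = 152 Pa/h.

152 Pa per hour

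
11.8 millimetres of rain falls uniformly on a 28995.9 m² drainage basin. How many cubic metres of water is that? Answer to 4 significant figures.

342.2 cubic metres

1 mm over 1 m² is 1 L, so volume = 11.8 × 28995.9 = 342151.62 L = 342.2 m³.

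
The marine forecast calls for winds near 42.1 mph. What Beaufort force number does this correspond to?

Beaufort force 8

42.1 mph = 18.8 m/s, which is Beaufort 8 (gale, 17.2–20.7 m/s).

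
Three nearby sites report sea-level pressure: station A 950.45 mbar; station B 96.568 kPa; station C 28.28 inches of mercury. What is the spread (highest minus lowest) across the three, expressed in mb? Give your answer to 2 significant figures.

15 mb

station B: 96.568 kPa = 965.68 mb.
station C: 28.28 inHg = 957.67 mb.
Spread: 965.68 − 950.45 = 15 mb.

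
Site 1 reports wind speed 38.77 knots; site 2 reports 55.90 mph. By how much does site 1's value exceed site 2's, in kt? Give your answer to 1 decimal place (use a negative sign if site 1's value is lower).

-9.8 kt

site 2: 55.90 mph = 48.576 kt.
Difference: 38.770 − 48.576 = -9.8 kt.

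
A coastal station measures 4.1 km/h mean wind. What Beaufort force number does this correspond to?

4.1 km/h = 1.1 m/s, which is Beaufort 1 (light air, 0.3–1.5 m/s).

Beaufort force 1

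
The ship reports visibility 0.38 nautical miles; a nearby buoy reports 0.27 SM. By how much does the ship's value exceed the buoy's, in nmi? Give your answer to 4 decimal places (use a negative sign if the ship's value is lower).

the buoy: 0.27 SM = 0.234624 nmi.
Difference: 0.380000 − 0.234624 = 0.1454 nmi.

0.1454 nmi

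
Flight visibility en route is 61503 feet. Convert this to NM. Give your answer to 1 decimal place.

1 ft = 0.000164579 nmi, so 61503 × 0.000164579 = 10.1 nmi.

10.1 nmi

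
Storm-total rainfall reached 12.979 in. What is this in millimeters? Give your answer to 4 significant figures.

1 in = 25.4 mm, so 12.979 × 25.4 = 329.7 mm.

329.7 mm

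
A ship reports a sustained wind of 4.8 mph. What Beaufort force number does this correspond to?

4.8 mph = 2.1 m/s, which is Beaufort 2 (light breeze, 1.6–3.3 m/s).

Beaufort force 2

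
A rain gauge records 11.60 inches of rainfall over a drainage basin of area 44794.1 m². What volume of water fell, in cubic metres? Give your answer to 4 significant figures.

Depth: 11.60 in × 25.4 = 294.64 mm.
1 mm over 1 m² is 1 L, so volume = 294.64 × 44794.1 = 13198134 L = 13200 m³.

13200 cubic metres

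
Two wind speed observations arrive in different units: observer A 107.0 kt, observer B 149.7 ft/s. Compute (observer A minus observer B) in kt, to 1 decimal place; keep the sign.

18.3 kt

observer B: 149.7 ft/s = 88.695 kt.
Difference: 107.000 − 88.695 = 18.3 kt.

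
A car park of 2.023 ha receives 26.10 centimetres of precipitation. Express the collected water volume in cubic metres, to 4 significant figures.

5280 cubic metres

Depth: 26.10 cm × 10 = 261 mm.
Area: 2.023 ha = 20230 m².
1 mm over 1 m² is 1 L, so volume = 261 × 20230 = 5280030 L = 5280 m³.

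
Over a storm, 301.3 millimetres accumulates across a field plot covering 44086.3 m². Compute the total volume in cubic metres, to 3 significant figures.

1 mm over 1 m² is 1 L, so volume = 301.3 × 44086.3 = 13283202 L = 13300 m³.

13300 cubic metres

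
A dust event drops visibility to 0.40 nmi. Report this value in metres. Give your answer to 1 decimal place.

740.8 m

1 nmi = 1852 m, so 0.40 × 1852 = 740.8 m.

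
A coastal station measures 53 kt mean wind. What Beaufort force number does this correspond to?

53 kt lies in the Beaufort 10 band (storm, 48–55 kt).

Beaufort force 10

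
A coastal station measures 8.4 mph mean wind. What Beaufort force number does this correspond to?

Beaufort force 3

8.4 mph = 3.8 m/s, which is Beaufort 3 (gentle breeze, 3.4–5.4 m/s).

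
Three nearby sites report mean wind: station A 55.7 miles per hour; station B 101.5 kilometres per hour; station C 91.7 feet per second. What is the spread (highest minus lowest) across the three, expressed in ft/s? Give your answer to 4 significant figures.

station A: 55.7 mph = 81.6933 ft/s.
station B: 101.5 km/h = 92.5015 ft/s.
Spread: 92.5015 − 81.6933 = 10.81 ft/s.

10.81 ft/s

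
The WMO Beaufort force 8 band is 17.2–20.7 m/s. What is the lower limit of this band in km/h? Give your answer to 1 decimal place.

61.9 km/h

17.2–20.7 m/s × 3.6 = 61.9–74.5 km/h.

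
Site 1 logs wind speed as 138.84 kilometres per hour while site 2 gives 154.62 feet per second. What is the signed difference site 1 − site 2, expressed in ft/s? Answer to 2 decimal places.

-28.09 ft/s

site 1: 138.84 km/h = 126.5311 ft/s.
Difference: 126.5311 − 154.6200 = -28.09 ft/s.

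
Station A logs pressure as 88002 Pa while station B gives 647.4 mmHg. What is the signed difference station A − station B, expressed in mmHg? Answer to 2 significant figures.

13 mmHg

station A: 88002 Pa = 660.07 mmHg.
Difference: 660.07 − 647.40 = 13 mmHg.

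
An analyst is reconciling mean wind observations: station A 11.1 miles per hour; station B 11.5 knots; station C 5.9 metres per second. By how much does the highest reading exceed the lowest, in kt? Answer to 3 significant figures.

station A: 11.1 mph = 9.6456 kt.
station C: 5.9 m/s = 11.4687 kt.
Spread: 11.5000 − 9.6456 = 1.85 kt.

1.85 kt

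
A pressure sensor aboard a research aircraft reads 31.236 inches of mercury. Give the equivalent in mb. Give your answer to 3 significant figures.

1060 mb

1 inHg = 33.8639 mb, so 31.236 × 33.8639 = 1060 mb.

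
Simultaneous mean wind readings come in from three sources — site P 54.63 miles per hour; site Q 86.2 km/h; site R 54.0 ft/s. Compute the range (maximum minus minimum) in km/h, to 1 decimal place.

site P: 54.63 mph = 87.918 km/h.
site R: 54.0 ft/s = 59.253 km/h.
Spread: 87.918 − 59.253 = 28.7 km/h.

28.7 km/h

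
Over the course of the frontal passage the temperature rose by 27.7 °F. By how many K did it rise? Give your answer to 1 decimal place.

15.4 K

A change of 1 °C equals a change of 1.8 °F: ΔK = 27.7 × 0.5556 = 15.4 K.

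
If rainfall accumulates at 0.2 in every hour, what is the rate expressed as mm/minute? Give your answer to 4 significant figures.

0.2 in/hour × 25.4 mm/in × 0.0166667 hour/minute = 0.08467 mm/minute.

0.08467 mm/minute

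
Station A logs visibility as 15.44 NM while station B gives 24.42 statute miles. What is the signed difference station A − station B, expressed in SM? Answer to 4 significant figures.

-6.652 SM

station A: 15.44 nmi = 17.76803 SM.
Difference: 17.76803 − 24.42000 = -6.652 SM.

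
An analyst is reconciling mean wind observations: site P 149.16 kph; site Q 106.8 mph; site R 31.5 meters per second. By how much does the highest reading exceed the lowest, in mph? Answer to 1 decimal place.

36.3 mph

site P: 149.16 km/h = 92.684 mph.
site R: 31.5 m/s = 70.463 mph.
Spread: 106.800 − 70.463 = 36.3 mph.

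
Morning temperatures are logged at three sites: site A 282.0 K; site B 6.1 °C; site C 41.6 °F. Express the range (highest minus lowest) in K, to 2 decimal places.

site A: 282.0 K = 8.850 °C.
site C: 41.6 °F = 5.333 °C.
Spread: 8.850 − 5.333 = 3.517 °C.

3.52 K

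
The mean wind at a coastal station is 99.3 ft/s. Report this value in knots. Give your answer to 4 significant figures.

1 ft/s = 0.592484 kt, so 99.3 × 0.592484 = 58.83 kt.

58.83 kt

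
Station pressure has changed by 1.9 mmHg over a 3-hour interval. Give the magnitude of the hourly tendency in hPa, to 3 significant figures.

0.844 hPa per hour

1.9 mmHg / 3 h × 1.33322 hPa/mmHg = 0.844 hPa/h.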